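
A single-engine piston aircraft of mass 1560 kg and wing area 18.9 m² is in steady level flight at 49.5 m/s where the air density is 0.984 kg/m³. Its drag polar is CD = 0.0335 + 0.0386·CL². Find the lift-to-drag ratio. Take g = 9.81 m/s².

L/D = 13.2

Level flight ⇒ L = W = m·g = 1560 × 9.81 = 15304 N.
Dynamic pressure q = 0.5 × 0.984 × 49.5² = 1206 Pa.
CL = 2W/(ρv²S) = 2×15304/(0.984×49.5²×18.9) = 0.6717.
CD = 0.0335 + 0.0386 × 0.6717² = 0.05091.
L/D = CL/CD = 0.6717 / 0.05091 = 13.2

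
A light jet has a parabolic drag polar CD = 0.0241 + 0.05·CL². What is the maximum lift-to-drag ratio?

For CD = CD0 + K·CL², (L/D)max occurs at CL* = √(CD0/K) and equals 1/(2√(K·CD0)).
(L/D)max = 1/(2√(0.05 × 0.0241)) = 1/(2 × 0.03471) = 14.4

(L/D)max = 14.4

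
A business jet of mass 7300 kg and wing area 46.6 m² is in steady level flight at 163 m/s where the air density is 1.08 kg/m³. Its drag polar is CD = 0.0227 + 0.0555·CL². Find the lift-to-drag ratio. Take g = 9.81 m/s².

L/D = 4.59

In steady level flight, lift balances weight: W = mg = 7300 × 9.81 = 71613 N.
q = ½ρv² = ½ × 1.08 × 163² = 14350 Pa.
Required CL = L/(qS) = 71613/(14350·46.6) = 0.1071.
CD = 0.0227 + 0.0555 × 0.1071² = 0.02334.
L/D = CL/CD = 0.1071 / 0.02334 = 4.59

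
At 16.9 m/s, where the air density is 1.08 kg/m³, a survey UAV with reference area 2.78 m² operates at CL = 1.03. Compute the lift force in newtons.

L = ½ρv²S·CL = ½ × 1.08 × 16.9² × 2.78 × 1.03 = 442 N

L = 442 N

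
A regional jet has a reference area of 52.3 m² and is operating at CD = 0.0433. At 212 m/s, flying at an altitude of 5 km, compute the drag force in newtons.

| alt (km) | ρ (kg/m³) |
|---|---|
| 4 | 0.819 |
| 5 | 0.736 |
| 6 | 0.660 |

At 5 km, from the table: ρ = 0.736 kg/m³.
D = ½ρv²S·CD = ½ × 0.736 × 212² × 52.3 × 0.0433 = 37500 N ≈ 37.5 kN

D = 37500 N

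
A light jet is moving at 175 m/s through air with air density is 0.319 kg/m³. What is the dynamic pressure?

q = ½ρv² = ½ × 0.319 × 175² = 4880 Pa

q = 4880 Pa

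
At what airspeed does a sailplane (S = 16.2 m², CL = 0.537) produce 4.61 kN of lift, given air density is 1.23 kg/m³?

v = 29.4 m/s

L = ½ρv²S·CL ⇒ v = √(2L/(ρ·S·CL))
v = √(2 × 4610 / (1.23 × 16.2 × 0.537)) = √861.7 = 29.4 m/s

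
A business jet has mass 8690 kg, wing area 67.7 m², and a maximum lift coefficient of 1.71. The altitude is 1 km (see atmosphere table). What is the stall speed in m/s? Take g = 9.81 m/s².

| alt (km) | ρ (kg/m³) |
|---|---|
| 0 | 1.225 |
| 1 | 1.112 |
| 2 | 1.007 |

At 1 km, from the table: ρ = 1.112 kg/m³.
At stall, lift equals weight: L = W = m·g = 8690 × 9.81 = 85250 N.
From L = ½ρV²S·CL,max = W: V_stall = √(2W/(ρSCL,max)) = √(2·85250/(1.112·67.7·1.71))
V_stall = √1324 = 36.4 m/s

V_stall = 36.4 m/s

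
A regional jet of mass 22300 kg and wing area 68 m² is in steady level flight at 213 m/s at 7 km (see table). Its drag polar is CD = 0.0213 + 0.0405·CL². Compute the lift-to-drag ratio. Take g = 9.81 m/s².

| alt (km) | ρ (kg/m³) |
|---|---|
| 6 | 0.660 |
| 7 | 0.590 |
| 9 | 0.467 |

At 7 km, from the table: ρ = 0.590 kg/m³.
Weight W = mg = 22300 × 9.81 = 2.1876×10^5 N; in level flight L = W.
Dynamic pressure q = 0.5 × 0.59 × 213² = 13380 Pa.
CL = W/(q·S) = 2.1876×10^5 / (13380 × 68) = 0.2404.
CD = 0.0213 + 0.0405 × 0.2404² = 0.02364.
L/D = CL/CD = 0.2404 / 0.02364 = 10.2

L/D = 10.2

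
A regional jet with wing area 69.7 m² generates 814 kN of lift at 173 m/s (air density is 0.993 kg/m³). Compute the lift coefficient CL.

CL = 0.786

From L = ½ρv²S·CL, rearranging gives CL = 2L/(ρv²S).
CL = 2 × 8.14×10^5 / (0.993 × 173² × 69.7) = 0.786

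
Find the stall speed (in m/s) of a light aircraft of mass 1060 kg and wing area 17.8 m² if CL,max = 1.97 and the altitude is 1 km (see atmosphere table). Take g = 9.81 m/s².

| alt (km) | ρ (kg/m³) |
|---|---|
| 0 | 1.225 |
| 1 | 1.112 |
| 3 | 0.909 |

At 1 km, from the table: ρ = 1.112 kg/m³.
Weight W = mg = 1060 × 9.81 = 10400 N.
From L = ½ρV²S·CL,max = W: V_stall = √(2W/(ρSCL,max)) = √(2·10400/(1.112·17.8·1.97))
V_stall = √533.4 = 23.1 m/s

V_stall = 23.1 m/s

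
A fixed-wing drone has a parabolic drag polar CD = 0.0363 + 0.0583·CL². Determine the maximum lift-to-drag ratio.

(L/D)max = 10.9

For CD = CD0 + K·CL², (L/D)max occurs at CL* = √(CD0/K) and equals 1/(2√(K·CD0)).
(L/D)max = 1/(2√(0.0583 × 0.0363)) = 1/(2 × 0.046) = 10.9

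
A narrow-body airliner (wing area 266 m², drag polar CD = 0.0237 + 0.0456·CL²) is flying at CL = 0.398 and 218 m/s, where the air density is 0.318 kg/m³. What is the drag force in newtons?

D = 62200 N

CD = 0.0237 + 0.0456 × 0.398² = 0.03092
D = ½ρv²S·CD = ½ × 0.318 × 218² × 266 × 0.03092 = 62200 N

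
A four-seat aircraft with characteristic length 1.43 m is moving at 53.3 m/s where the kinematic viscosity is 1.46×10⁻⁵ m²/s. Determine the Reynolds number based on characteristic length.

Re = 5.22×10^6

Re = v·c/ν = 53.3 × 1.43 / (1.46×10⁻⁵) = 5.22×10^6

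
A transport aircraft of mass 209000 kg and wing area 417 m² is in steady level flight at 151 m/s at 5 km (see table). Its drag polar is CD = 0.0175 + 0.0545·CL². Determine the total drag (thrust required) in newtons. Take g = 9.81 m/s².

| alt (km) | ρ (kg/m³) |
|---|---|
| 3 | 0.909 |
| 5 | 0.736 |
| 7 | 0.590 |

D = 1.27×10^5 N

At 5 km, from the table: ρ = 0.736 kg/m³.
In steady level flight, lift balances weight: W = mg = 209000 × 9.81 = 2.0503×10^6 N.
q = ½ρv² = ½ × 0.736 × 151² = 8391 Pa.
CL = W/(q·S) = 2.0503×10^6 / (8391 × 417) = 0.586.
CD = 0.0175 + 0.0545 × 0.586² = 0.03621.
D = q·S·CD = 8391 × 417 × 0.03621 = 1.267×10^5 N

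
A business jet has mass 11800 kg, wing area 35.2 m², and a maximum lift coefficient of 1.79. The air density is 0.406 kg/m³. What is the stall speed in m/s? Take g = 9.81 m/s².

V_stall = 95.1 m/s

At stall, lift equals weight: L = W = m·g = 11800 × 9.81 = 1.158×10^5 N.
From L = ½ρV²S·CL,max = W: V_stall = √(2W/(ρSCL,max)) = √(2·1.158×10^5/(0.406·35.2·1.79))
V_stall = √9050 = 95.1 m/s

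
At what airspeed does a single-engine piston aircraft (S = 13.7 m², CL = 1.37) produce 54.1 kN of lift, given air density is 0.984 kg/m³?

L = ½ρv²S·CL ⇒ v = √(2L/(ρ·S·CL))
v = √(2 × 54100 / (0.984 × 13.7 × 1.37)) = √5859 = 76.5 m/s

v = 76.5 m/s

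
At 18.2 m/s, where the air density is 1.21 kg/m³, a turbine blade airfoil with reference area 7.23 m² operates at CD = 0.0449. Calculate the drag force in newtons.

D = 65.1 N

Dynamic pressure q = ½ρv² = ½ × 1.21 × 18.2² = 200.4 Pa.
D = q·S·CD = 200.4 × 7.23 × 0.0449 = 65.1 N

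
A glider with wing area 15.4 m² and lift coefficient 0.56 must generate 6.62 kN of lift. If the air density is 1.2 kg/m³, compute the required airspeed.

L = ½ρv²S·CL ⇒ v = √(2L/(ρ·S·CL))
v = √(2 × 6620 / (1.2 × 15.4 × 0.56)) = √1279 = 35.8 m/s

v = 35.8 m/s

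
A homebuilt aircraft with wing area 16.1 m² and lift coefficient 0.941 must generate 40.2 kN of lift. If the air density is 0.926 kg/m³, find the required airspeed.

L = ½ρv²S·CL ⇒ v = √(2L/(ρ·S·CL))
v = √(2 × 40200 / (0.926 × 16.1 × 0.941)) = √5731 = 75.7 m/s

v = 75.7 m/s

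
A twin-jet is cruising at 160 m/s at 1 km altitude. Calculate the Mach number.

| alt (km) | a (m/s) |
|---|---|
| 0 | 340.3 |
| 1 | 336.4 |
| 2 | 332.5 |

M = 0.476

At 1 km, from the table: a = 336.4 m/s.
M = v/a = 160 / 336.4 = 0.476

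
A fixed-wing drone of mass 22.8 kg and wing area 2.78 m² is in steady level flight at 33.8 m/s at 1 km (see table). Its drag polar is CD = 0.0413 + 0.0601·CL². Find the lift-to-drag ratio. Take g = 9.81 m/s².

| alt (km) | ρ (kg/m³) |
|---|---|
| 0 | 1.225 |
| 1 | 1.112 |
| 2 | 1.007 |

L/D = 3

At 1 km, from the table: ρ = 1.112 kg/m³.
In steady level flight, lift balances weight: W = mg = 22.8 × 9.81 = 223.67 N.
q = ½ρv² = ½ × 1.112 × 33.8² = 635.2 Pa.
Required CL = L/(qS) = 223.67/(635.2·2.78) = 0.1267.
CD = 0.0413 + 0.0601 × 0.1267² = 0.04226.
L/D = CL/CD = 0.1267 / 0.04226 = 3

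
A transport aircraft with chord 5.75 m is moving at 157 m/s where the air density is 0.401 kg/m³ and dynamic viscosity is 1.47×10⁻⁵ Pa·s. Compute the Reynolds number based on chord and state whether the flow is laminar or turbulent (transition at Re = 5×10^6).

Re = ρ·v·c/μ = 0.401 × 157 × 5.75 / (1.47×10⁻⁵) = 2.46×10^7
Since 2.46×10^7 > 5×10^6, the flow is turbulent.

Re = 2.46×10^7 (turbulent)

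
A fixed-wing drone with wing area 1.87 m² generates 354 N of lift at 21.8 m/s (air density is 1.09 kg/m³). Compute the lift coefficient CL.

From L = ½ρv²S·CL, rearranging gives CL = 2L/(ρv²S).
CL = 2 × 354 / (1.09 × 21.8² × 1.87) = 0.731

CL = 0.731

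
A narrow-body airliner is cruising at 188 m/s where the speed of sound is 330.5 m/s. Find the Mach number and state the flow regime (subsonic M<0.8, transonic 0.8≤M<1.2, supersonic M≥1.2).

M = v/a = 188 / 330.5 = 0.569
M = 0.569 → subsonic.

M = 0.569 (subsonic)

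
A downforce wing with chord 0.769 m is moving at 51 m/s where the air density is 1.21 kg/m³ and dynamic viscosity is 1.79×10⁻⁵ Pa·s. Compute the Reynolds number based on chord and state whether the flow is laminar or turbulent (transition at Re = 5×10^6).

Re = 2.65×10^6 (laminar)

Re = ρ·v·c/μ = 1.21 × 51 × 0.769 / (1.79×10⁻⁵) = 2.65×10^6
Since 2.65×10^6 < 5×10^6, the flow is laminar.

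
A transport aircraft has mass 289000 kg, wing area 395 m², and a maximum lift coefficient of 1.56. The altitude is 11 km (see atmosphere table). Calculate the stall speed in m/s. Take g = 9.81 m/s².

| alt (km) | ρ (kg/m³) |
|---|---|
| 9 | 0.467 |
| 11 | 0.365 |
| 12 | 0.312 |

V_stall = 159 m/s

At 11 km, from the table: ρ = 0.365 kg/m³.
Weight W = mg = 289000 × 9.81 = 2.835×10^6 N.
V_stall = √(2W/(ρ·S·CL,max)) = √(2 × 2.835×10^6 / (0.365 × 395 × 1.56))
V_stall = √25210 = 159 m/s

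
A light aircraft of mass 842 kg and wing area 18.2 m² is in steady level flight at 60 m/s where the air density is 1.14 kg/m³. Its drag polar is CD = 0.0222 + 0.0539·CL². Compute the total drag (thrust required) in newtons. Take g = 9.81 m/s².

Weight W = mg = 842 × 9.81 = 8260 N; in level flight L = W.
q = ½ρv² = ½ × 1.14 × 60² = 2052 Pa.
Required CL = L/(qS) = 8260/(2052·18.2) = 0.2212.
CD = 0.0222 + 0.0539 × 0.2212² = 0.02484.
D = q·S·CD = 2052 × 18.2 × 0.02484 = 927.6 N

D = 928 N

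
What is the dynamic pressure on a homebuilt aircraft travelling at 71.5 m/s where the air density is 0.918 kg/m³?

q = 2350 Pa

q = ½ρv² = ½ × 0.918 × 71.5² = 2350 Pa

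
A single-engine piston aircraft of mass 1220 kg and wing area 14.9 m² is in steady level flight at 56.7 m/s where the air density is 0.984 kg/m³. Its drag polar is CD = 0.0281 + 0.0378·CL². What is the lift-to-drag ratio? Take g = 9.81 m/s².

Weight W = mg = 1220 × 9.81 = 11968 N; in level flight L = W.
Dynamic pressure q = 0.5 × 0.984 × 56.7² = 1582 Pa.
CL = W/(q·S) = 11968 / (1582 × 14.9) = 0.5078.
CD = 0.0281 + 0.0378 × 0.5078² = 0.03785.
L/D = CL/CD = 0.5078 / 0.03785 = 13.4

L/D = 13.4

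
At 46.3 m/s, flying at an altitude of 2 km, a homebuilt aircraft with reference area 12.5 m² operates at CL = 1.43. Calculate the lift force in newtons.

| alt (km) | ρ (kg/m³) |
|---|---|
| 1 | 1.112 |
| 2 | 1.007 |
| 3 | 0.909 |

At 2 km, from the table: ρ = 1.007 kg/m³.
Dynamic pressure q = ½ρv² = ½ × 1.007 × 46.3² = 1079 Pa.
L = q·S·CL = 1079 × 12.5 × 1.43 = 19300 N ≈ 19.3 kN

L = 19300 N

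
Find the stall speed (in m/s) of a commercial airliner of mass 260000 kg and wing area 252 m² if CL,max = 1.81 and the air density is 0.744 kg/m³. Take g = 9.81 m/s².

V_stall = 123 m/s

Stall occurs when L = W at CL,max. W = mg = 260000 × 9.81 = 2.551×10^6 N.
V_stall = √(2W/(ρ·S·CL,max)) = √(2 × 2.551×10^6 / (0.744 × 252 × 1.81))
V_stall = √15030 = 123 m/s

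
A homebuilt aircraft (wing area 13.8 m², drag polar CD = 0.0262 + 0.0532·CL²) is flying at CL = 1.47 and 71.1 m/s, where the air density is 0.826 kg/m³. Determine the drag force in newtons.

CD = 0.0262 + 0.0532 × 1.47² = 0.1412
D = ½ρv²S·CD = ½ × 0.826 × 71.1² × 13.8 × 0.1412 = 4070 N

D = 4070 N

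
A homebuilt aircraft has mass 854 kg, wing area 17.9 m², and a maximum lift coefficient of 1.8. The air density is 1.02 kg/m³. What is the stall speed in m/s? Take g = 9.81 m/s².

V_stall = 22.6 m/s

Stall occurs when L = W at CL,max. W = mg = 854 × 9.81 = 8378 N.
V_stall = √(2W/(ρ·S·CL,max)) = √(2 × 8378 / (1.02 × 17.9 × 1.8))
V_stall = √509.8 = 22.6 m/s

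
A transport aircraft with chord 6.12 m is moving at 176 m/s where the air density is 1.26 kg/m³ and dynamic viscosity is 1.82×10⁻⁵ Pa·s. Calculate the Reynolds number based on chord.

Re = 7.46×10^7

Re = ρ·v·c/μ = 1.26 × 176 × 6.12 / (1.82×10⁻⁵) = 7.46×10^7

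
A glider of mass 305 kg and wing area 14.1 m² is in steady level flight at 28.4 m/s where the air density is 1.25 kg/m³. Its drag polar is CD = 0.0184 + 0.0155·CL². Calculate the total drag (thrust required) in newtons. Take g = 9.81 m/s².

In steady level flight, lift balances weight: W = mg = 305 × 9.81 = 2992.1 N.
q = ½ρv² = ½ × 1.25 × 28.4² = 504.1 Pa.
Required CL = L/(qS) = 2992.1/(504.1·14.1) = 0.421.
CD = 0.0184 + 0.0155 × 0.421² = 0.02115.
D = q·S·CD = 504.1 × 14.1 × 0.02115 = 150.3 N

D = 150 N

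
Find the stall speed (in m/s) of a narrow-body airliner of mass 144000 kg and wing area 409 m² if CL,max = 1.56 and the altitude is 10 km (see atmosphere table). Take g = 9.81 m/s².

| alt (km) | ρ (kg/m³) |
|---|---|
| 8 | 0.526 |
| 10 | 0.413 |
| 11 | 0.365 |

V_stall = 104 m/s

At 10 km, from the table: ρ = 0.413 kg/m³.
Stall occurs when L = W at CL,max. W = mg = 144000 × 9.81 = 1.413×10^6 N.
V_stall = √(2W/(ρ·S·CL,max)) = √(2 × 1.413×10^6 / (0.413 × 409 × 1.56))
V_stall = √10720 = 104 m/s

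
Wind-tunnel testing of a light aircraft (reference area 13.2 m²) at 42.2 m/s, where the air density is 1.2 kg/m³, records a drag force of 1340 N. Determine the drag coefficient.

CD = 0.095

From D = ½ρv²S·CD, rearranging gives CD = 2D/(ρv²S).
CD = 2 × 1340 / (1.2 × 42.2² × 13.2) = 0.095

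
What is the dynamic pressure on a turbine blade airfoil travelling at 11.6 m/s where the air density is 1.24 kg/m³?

q = 83.4 Pa

q = ½ρv² = ½ × 1.24 × 11.6² = 83.4 Pa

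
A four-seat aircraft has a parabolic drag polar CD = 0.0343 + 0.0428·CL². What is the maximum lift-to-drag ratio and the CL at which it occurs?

For CD = CD0 + K·CL², (L/D)max occurs at CL* = √(CD0/K) and equals 1/(2√(K·CD0)).
(L/D)max = 1/(2√(0.0428 × 0.0343)) = 1/(2 × 0.03832) = 13
CL* = √(0.0343/0.0428) = 0.895

(L/D)max = 13, at CL = 0.895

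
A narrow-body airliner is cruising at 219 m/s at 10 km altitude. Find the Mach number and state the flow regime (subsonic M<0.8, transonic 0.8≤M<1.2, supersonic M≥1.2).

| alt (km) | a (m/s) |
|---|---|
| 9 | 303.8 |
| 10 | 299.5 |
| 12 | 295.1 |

At 10 km, from the table: a = 299.5 m/s.
M = v/a = 219 / 299.5 = 0.731
M = 0.731 → subsonic.

M = 0.731 (subsonic)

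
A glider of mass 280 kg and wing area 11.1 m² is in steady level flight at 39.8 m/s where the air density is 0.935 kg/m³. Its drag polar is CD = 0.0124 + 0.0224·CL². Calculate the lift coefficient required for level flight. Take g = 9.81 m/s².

Weight W = mg = 280 × 9.81 = 2746.8 N; in level flight L = W.
Dynamic pressure q = 0.5 × 0.935 × 39.8² = 740.5 Pa.
Required CL = L/(qS) = 2746.8/(740.5·11.1) = 0.3342.

CL = 0.334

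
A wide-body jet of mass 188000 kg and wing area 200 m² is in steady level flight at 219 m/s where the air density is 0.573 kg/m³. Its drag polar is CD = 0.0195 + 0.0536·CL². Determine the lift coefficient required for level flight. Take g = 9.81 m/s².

CL = 0.671

Weight W = mg = 188000 × 9.81 = 1.8443×10^6 N; in level flight L = W.
q = ½ρv² = ½ × 0.573 × 219² = 13740 Pa.
Required CL = L/(qS) = 1.8443×10^6/(13740·200) = 0.6711.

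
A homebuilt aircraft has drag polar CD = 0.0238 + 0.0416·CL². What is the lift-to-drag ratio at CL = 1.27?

L/D = 14

CD = 0.0238 + 0.0416 × 1.27² = 0.0909
L/D = CL/CD = 1.27 / 0.0909 = 14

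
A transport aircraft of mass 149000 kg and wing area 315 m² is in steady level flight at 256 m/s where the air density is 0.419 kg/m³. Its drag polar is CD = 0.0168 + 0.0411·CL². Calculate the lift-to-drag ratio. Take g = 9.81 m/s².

L/D = 15.7

In steady level flight, lift balances weight: W = mg = 149000 × 9.81 = 1.4617×10^6 N.
Dynamic pressure q = 0.5 × 0.419 × 256² = 13730 Pa.
Required CL = L/(qS) = 1.4617×10^6/(13730·315) = 0.338.
CD = 0.0168 + 0.0411 × 0.338² = 0.02149.
L/D = CL/CD = 0.338 / 0.02149 = 15.7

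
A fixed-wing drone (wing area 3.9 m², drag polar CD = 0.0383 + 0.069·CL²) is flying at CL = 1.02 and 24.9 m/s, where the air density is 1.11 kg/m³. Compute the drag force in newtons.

D = 148 N

CD = 0.0383 + 0.069 × 1.02² = 0.1101
D = ½ρv²S·CD = ½ × 1.11 × 24.9² × 3.9 × 0.1101 = 148 N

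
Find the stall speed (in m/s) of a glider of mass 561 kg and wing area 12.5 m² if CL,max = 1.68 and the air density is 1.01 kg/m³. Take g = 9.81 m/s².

Weight W = mg = 561 × 9.81 = 5503 N.
V_stall = √(2W/(ρ·S·CL,max)) = √(2 × 5503 / (1.01 × 12.5 × 1.68))
V_stall = √518.9 = 22.8 m/s

V_stall = 22.8 m/s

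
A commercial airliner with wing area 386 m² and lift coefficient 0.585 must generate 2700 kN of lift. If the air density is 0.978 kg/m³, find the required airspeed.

v = 156 m/s

L = ½ρv²S·CL ⇒ v = √(2L/(ρ·S·CL))
v = √(2 × 2.7×10^6 / (0.978 × 386 × 0.585)) = √24450 = 156 m/s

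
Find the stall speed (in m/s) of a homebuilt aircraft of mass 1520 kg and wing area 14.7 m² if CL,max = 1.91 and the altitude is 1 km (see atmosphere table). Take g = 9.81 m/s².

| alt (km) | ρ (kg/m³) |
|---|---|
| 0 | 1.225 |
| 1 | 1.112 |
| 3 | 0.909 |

V_stall = 30.9 m/s

At 1 km, from the table: ρ = 1.112 kg/m³.
At stall, lift equals weight: L = W = m·g = 1520 × 9.81 = 14910 N.
V_stall = √(2W/(ρ·S·CL,max)) = √(2 × 14910 / (1.112 × 14.7 × 1.91))
V_stall = √955.2 = 30.9 m/s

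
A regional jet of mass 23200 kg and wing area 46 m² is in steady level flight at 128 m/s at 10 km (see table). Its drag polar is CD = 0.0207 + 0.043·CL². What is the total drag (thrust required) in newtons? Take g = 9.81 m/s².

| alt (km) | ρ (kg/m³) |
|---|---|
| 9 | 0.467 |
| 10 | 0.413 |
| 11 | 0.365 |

D = 17500 N

At 10 km, from the table: ρ = 0.413 kg/m³.
Level flight ⇒ L = W = m·g = 23200 × 9.81 = 2.2759×10^5 N.
q = ½ρv² = ½ × 0.413 × 128² = 3383 Pa.
CL = W/(q·S) = 2.2759×10^5 / (3383 × 46) = 1.462.
CD = 0.0207 + 0.043 × 1.462² = 0.1127.
D = q·S·CD = 3383 × 46 × 0.1127 = 17530 N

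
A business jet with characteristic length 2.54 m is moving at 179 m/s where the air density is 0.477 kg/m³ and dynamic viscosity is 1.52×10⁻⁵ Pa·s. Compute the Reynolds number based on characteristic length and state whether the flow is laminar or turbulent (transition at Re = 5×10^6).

Re = 1.43×10^7 (turbulent)

Re = ρ·v·c/μ = 0.477 × 179 × 2.54 / (1.52×10⁻⁵) = 1.43×10^7
Since 1.43×10^7 > 5×10^6, the flow is turbulent.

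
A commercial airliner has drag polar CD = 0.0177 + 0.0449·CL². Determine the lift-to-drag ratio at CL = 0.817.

L/D = 17.1

CD = 0.0177 + 0.0449 × 0.817² = 0.04767
L/D = CL/CD = 0.817 / 0.04767 = 17.1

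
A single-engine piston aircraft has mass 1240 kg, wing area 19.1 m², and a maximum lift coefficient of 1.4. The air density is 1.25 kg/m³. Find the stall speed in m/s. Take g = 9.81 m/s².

V_stall = 27 m/s

Stall occurs when L = W at CL,max. W = mg = 1240 × 9.81 = 12160 N.
V_stall = √(2W/(ρ·S·CL,max)) = √(2 × 12160 / (1.25 × 19.1 × 1.4))
V_stall = √727.9 = 27 m/s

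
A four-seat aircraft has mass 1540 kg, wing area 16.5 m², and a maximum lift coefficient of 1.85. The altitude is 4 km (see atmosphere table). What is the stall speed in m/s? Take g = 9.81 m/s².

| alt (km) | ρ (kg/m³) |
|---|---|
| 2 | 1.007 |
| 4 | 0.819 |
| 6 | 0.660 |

V_stall = 34.8 m/s

At 4 km, from the table: ρ = 0.819 kg/m³.
At stall, lift equals weight: L = W = m·g = 1540 × 9.81 = 15110 N.
V_stall = √(2W/(ρ·S·CL,max)) = √(2 × 15110 / (0.819 × 16.5 × 1.85))
V_stall = √1209 = 34.8 m/s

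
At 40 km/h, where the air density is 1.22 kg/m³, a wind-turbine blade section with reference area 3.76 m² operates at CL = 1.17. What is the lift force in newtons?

Convert speed: v = 40 km/h ÷ 3.6 = 11.11 m/s.
Dynamic pressure q = ½ρv² = ½ × 1.22 × 11.11² = 75.31 Pa.
L = q·S·CL = 75.31 × 3.76 × 1.17 = 331 N

L = 331 N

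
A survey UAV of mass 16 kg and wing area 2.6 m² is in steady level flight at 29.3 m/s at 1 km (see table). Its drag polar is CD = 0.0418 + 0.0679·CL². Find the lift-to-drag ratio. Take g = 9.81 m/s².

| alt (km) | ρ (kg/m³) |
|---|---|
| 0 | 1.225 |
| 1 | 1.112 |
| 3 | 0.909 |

At 1 km, from the table: ρ = 1.112 kg/m³.
In steady level flight, lift balances weight: W = mg = 16 × 9.81 = 156.96 N.
Dynamic pressure q = 0.5 × 1.112 × 29.3² = 477.3 Pa.
CL = 2W/(ρv²S) = 2×156.96/(1.112×29.3²×2.6) = 0.1265.
CD = 0.0418 + 0.0679 × 0.1265² = 0.04289.
L/D = CL/CD = 0.1265 / 0.04289 = 2.95

L/D = 2.95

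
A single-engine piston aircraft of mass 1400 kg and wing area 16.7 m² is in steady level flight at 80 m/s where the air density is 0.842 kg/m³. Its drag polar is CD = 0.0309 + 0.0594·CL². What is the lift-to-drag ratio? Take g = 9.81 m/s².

L/D = 8.38

Level flight ⇒ L = W = m·g = 1400 × 9.81 = 13734 N.
Dynamic pressure q = 0.5 × 0.842 × 80² = 2694 Pa.
CL = 2W/(ρv²S) = 2×13734/(0.842×80²×16.7) = 0.3052.
CD = 0.0309 + 0.0594 × 0.3052² = 0.03643.
L/D = CL/CD = 0.3052 / 0.03643 = 8.38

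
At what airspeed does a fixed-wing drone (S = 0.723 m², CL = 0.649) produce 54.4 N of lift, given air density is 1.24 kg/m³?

v = 13.7 m/s

L = ½ρv²S·CL ⇒ v = √(2L/(ρ·S·CL))
v = √(2 × 54.4 / (1.24 × 0.723 × 0.649)) = √187 = 13.7 m/s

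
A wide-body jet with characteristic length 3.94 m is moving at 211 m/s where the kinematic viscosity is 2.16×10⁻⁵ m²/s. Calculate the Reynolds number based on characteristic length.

Re = v·c/ν = 211 × 3.94 / (2.16×10⁻⁵) = 3.85×10^7

Re = 3.85×10^7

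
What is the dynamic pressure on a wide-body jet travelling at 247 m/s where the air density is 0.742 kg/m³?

q = 22600 Pa

q = ½ρv² = ½ × 0.742 × 247² = 22600 Pa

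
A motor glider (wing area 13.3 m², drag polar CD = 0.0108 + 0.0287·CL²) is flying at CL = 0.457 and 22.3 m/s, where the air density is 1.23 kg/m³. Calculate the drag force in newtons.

D = 68.3 N

CD = 0.0108 + 0.0287 × 0.457² = 0.01679
D = ½ρv²S·CD = ½ × 1.23 × 22.3² × 13.3 × 0.01679 = 68.3 N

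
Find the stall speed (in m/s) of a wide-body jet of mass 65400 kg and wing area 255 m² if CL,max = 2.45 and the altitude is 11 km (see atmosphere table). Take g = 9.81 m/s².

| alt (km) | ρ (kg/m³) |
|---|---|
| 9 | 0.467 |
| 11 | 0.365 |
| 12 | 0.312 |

V_stall = 75 m/s

At 11 km, from the table: ρ = 0.365 kg/m³.
Weight W = mg = 65400 × 9.81 = 6.416×10^5 N.
V_stall = √(2W/(ρ·S·CL,max)) = √(2 × 6.416×10^5 / (0.365 × 255 × 2.45))
V_stall = √5627 = 75 m/s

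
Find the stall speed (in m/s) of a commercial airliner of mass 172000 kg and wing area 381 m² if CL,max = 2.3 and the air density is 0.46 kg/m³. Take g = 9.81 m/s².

Stall occurs when L = W at CL,max. W = mg = 172000 × 9.81 = 1.687×10^6 N.
V_stall = √(2W/(ρ·S·CL,max)) = √(2 × 1.687×10^6 / (0.46 × 381 × 2.3))
V_stall = √8372 = 91.5 m/s

V_stall = 91.5 m/s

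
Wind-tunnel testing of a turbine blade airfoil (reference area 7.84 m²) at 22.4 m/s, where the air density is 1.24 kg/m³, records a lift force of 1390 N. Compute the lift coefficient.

From L = ½ρv²S·CL, rearranging gives CL = 2L/(ρv²S).
CL = 2 × 1390 / (1.24 × 22.4² × 7.84) = 0.57

CL = 0.57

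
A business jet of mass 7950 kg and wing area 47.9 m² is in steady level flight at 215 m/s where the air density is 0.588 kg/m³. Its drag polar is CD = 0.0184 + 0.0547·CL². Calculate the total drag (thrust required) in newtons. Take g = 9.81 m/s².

D = 12500 N

In steady level flight, lift balances weight: W = mg = 7950 × 9.81 = 77990 N.
q = ½ρv² = ½ × 0.588 × 215² = 13590 Pa.
Required CL = L/(qS) = 77990/(13590·47.9) = 0.1198.
CD = 0.0184 + 0.0547 × 0.1198² = 0.01919.
D = q·S·CD = 13590 × 47.9 × 0.01919 = 12490 N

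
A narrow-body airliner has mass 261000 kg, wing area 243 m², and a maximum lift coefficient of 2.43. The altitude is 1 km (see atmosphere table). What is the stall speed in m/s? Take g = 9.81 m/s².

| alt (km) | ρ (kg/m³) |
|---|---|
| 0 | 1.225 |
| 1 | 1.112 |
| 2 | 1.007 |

At 1 km, from the table: ρ = 1.112 kg/m³.
At stall, lift equals weight: L = W = m·g = 261000 × 9.81 = 2.56×10^6 N.
From L = ½ρV²S·CL,max = W: V_stall = √(2W/(ρSCL,max)) = √(2·2.56×10^6/(1.112·243·2.43))
V_stall = √7799 = 88.3 m/s

V_stall = 88.3 m/s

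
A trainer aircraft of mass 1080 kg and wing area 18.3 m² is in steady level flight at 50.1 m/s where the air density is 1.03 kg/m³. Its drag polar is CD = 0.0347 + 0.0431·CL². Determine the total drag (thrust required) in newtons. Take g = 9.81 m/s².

Weight W = mg = 1080 × 9.81 = 10595 N; in level flight L = W.
q = ½ρv² = ½ × 1.03 × 50.1² = 1293 Pa.
CL = W/(q·S) = 10595 / (1293 × 18.3) = 0.4479.
CD = 0.0347 + 0.0431 × 0.4479² = 0.04335.
D = q·S·CD = 1293 × 18.3 × 0.04335 = 1025 N

D = 1030 N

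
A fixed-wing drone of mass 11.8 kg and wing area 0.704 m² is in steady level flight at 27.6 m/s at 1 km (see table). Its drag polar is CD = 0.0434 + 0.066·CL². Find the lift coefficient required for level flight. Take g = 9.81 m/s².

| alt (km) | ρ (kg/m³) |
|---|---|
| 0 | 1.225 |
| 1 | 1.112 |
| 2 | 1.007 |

CL = 0.388

At 1 km, from the table: ρ = 1.112 kg/m³.
Weight W = mg = 11.8 × 9.81 = 115.76 N; in level flight L = W.
Dynamic pressure q = 0.5 × 1.112 × 27.6² = 423.5 Pa.
CL = 2W/(ρv²S) = 2×115.76/(1.112×27.6²×0.704) = 0.3882.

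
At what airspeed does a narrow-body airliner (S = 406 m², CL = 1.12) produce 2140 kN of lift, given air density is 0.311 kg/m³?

v = 174 m/s

L = ½ρv²S·CL ⇒ v = √(2L/(ρ·S·CL))
v = √(2 × 2.14×10^6 / (0.311 × 406 × 1.12)) = √30260 = 174 m/s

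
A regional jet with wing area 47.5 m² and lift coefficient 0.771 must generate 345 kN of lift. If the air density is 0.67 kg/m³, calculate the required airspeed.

L = ½ρv²S·CL ⇒ v = √(2L/(ρ·S·CL))
v = √(2 × 3.45×10^5 / (0.67 × 47.5 × 0.771)) = √28120 = 168 m/s

v = 168 m/s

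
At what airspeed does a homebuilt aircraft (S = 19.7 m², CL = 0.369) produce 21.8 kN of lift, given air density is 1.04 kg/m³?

L = ½ρv²S·CL ⇒ v = √(2L/(ρ·S·CL))
v = √(2 × 21800 / (1.04 × 19.7 × 0.369)) = √5767 = 75.9 m/s

v = 75.9 m/s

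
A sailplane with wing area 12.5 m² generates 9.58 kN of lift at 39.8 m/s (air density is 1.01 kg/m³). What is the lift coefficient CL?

From L = ½ρv²S·CL, rearranging gives CL = 2L/(ρv²S).
CL = 2 × 9580 / (1.01 × 39.8² × 12.5) = 0.958

CL = 0.958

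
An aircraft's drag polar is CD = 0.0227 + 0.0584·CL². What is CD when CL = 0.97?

CD = 0.0227 + 0.0584 × 0.97² = 0.0227 + 0.05495 = 0.0776

CD = 0.0776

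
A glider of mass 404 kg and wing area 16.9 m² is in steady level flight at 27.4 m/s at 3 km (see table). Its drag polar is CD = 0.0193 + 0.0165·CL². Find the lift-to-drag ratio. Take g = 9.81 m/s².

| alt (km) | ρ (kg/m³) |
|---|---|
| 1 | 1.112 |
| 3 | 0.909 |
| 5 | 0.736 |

L/D = 25.4

At 3 km, from the table: ρ = 0.909 kg/m³.
Level flight ⇒ L = W = m·g = 404 × 9.81 = 3963.2 N.
Dynamic pressure q = 0.5 × 0.909 × 27.4² = 341.2 Pa.
Required CL = L/(qS) = 3963.2/(341.2·16.9) = 0.6873.
CD = 0.0193 + 0.0165 × 0.6873² = 0.02709.
L/D = CL/CD = 0.6873 / 0.02709 = 25.4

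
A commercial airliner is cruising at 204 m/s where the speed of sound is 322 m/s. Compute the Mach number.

M = v/a = 204 / 322 = 0.634

M = 0.634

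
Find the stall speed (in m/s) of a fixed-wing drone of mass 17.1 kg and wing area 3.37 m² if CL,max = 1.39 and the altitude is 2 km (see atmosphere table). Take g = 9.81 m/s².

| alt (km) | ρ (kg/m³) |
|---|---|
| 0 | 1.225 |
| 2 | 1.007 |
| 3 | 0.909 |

At 2 km, from the table: ρ = 1.007 kg/m³.
At stall, lift equals weight: L = W = m·g = 17.1 × 9.81 = 167.8 N.
From L = ½ρV²S·CL,max = W: V_stall = √(2W/(ρSCL,max)) = √(2·167.8/(1.007·3.37·1.39))
V_stall = √71.12 = 8.43 m/s

V_stall = 8.43 m/s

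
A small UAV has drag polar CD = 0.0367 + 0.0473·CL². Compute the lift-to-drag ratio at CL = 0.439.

L/D = 9.58

CD = 0.0367 + 0.0473 × 0.439² = 0.04582
L/D = CL/CD = 0.439 / 0.04582 = 9.58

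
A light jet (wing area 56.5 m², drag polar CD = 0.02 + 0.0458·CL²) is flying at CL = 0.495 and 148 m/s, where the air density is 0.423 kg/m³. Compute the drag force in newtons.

CD = 0.02 + 0.0458 × 0.495² = 0.03122
D = ½ρv²S·CD = ½ × 0.423 × 148² × 56.5 × 0.03122 = 8170 N

D = 8170 N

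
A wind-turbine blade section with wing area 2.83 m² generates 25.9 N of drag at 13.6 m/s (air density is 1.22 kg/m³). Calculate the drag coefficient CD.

From D = ½ρv²S·CD, rearranging gives CD = 2D/(ρv²S).
CD = 2 × 25.9 / (1.22 × 13.6² × 2.83) = 0.0811

CD = 0.0811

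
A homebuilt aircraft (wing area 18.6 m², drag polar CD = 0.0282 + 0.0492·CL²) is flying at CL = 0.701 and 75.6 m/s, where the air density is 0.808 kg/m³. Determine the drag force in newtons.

D = 2250 N

CD = 0.0282 + 0.0492 × 0.701² = 0.05238
D = ½ρv²S·CD = ½ × 0.808 × 75.6² × 18.6 × 0.05238 = 2250 N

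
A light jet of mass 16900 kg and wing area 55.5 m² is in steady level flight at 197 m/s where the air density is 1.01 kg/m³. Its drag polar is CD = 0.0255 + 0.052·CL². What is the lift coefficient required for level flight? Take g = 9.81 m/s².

CL = 0.152

In steady level flight, lift balances weight: W = mg = 16900 × 9.81 = 1.6579×10^5 N.
Dynamic pressure q = 0.5 × 1.01 × 197² = 19600 Pa.
Required CL = L/(qS) = 1.6579×10^5/(19600·55.5) = 0.1524.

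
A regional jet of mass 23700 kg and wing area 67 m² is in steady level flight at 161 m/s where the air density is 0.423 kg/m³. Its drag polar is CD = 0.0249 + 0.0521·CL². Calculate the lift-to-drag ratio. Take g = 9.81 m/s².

In steady level flight, lift balances weight: W = mg = 23700 × 9.81 = 2.325×10^5 N.
q = ½ρv² = ½ × 0.423 × 161² = 5482 Pa.
Required CL = L/(qS) = 2.325×10^5/(5482·67) = 0.633.
CD = 0.0249 + 0.0521 × 0.633² = 0.04577.
L/D = CL/CD = 0.633 / 0.04577 = 13.8

L/D = 13.8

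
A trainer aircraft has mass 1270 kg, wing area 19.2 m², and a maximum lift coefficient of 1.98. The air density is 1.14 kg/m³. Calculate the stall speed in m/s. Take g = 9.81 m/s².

Stall occurs when L = W at CL,max. W = mg = 1270 × 9.81 = 12460 N.
V_stall = √(2W/(ρ·S·CL,max)) = √(2 × 12460 / (1.14 × 19.2 × 1.98))
V_stall = √575 = 24 m/s

V_stall = 24 m/s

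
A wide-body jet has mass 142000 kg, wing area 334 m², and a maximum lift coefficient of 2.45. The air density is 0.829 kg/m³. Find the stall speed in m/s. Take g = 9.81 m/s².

Weight W = mg = 142000 × 9.81 = 1.393×10^6 N.
From L = ½ρV²S·CL,max = W: V_stall = √(2W/(ρSCL,max)) = √(2·1.393×10^6/(0.829·334·2.45))
V_stall = √4107 = 64.1 m/s

V_stall = 64.1 m/s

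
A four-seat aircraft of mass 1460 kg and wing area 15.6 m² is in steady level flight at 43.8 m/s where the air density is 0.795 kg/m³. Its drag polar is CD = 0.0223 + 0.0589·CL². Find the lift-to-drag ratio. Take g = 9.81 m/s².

L/D = 11.2

In steady level flight, lift balances weight: W = mg = 1460 × 9.81 = 14323 N.
Dynamic pressure q = 0.5 × 0.795 × 43.8² = 762.6 Pa.
CL = W/(q·S) = 14323 / (762.6 × 15.6) = 1.204.
CD = 0.0223 + 0.0589 × 1.204² = 0.1077.
L/D = CL/CD = 1.204 / 0.1077 = 11.2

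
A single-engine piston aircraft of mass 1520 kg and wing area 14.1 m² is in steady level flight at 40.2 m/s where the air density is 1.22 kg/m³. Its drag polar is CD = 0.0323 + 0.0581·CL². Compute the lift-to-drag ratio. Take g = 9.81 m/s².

L/D = 10.8

Level flight ⇒ L = W = m·g = 1520 × 9.81 = 14911 N.
q = ½ρv² = ½ × 1.22 × 40.2² = 985.8 Pa.
CL = 2W/(ρv²S) = 2×14911/(1.22×40.2²×14.1) = 1.073.
CD = 0.0323 + 0.0581 × 1.073² = 0.09917.
L/D = CL/CD = 1.073 / 0.09917 = 10.8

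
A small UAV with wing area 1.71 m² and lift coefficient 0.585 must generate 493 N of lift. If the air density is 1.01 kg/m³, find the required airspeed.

v = 31.2 m/s

L = ½ρv²S·CL ⇒ v = √(2L/(ρ·S·CL))
v = √(2 × 493 / (1.01 × 1.71 × 0.585)) = √975.9 = 31.2 m/s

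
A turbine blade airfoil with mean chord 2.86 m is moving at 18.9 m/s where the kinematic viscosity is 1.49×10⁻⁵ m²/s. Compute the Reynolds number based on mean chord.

Re = v·c/ν = 18.9 × 2.86 / (1.49×10⁻⁵) = 3.63×10^6

Re = 3.63×10^6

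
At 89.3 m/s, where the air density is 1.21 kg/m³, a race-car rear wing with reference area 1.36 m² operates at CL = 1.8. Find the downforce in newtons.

L = 11800 N

Dynamic pressure q = ½ρv² = ½ × 1.21 × 89.3² = 4825 Pa.
L = q·S·CL = 4825 × 1.36 × 1.8 = 11800 N ≈ 11.8 kN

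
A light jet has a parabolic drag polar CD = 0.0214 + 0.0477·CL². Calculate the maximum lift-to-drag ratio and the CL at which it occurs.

For CD = CD0 + K·CL², (L/D)max occurs at CL* = √(CD0/K) and equals 1/(2√(K·CD0)).
(L/D)max = 1/(2√(0.0477 × 0.0214)) = 1/(2 × 0.03195) = 15.6
CL* = √(0.0214/0.0477) = 0.67

(L/D)max = 15.6, at CL = 0.67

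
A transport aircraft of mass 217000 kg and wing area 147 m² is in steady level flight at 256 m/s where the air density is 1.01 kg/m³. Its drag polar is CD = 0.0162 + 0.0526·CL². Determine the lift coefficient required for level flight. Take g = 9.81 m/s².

CL = 0.438

In steady level flight, lift balances weight: W = mg = 217000 × 9.81 = 2.1288×10^6 N.
Dynamic pressure q = 0.5 × 1.01 × 256² = 33100 Pa.
Required CL = L/(qS) = 2.1288×10^6/(33100·147) = 0.4376.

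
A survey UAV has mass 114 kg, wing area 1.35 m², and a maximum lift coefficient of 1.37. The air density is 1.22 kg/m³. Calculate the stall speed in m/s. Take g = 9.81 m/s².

V_stall = 31.5 m/s

At stall, lift equals weight: L = W = m·g = 114 × 9.81 = 1118 N.
From L = ½ρV²S·CL,max = W: V_stall = √(2W/(ρSCL,max)) = √(2·1118/(1.22·1.35·1.37))
V_stall = √991.3 = 31.5 m/s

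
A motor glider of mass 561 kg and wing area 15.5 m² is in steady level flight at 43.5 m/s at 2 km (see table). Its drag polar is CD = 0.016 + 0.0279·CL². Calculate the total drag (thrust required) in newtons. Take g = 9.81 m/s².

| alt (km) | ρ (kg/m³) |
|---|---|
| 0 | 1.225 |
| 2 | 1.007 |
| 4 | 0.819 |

D = 294 N

At 2 km, from the table: ρ = 1.007 kg/m³.
Level flight ⇒ L = W = m·g = 561 × 9.81 = 5503.4 N.
q = ½ρv² = ½ × 1.007 × 43.5² = 952.7 Pa.
CL = 2W/(ρv²S) = 2×5503.4/(1.007×43.5²×15.5) = 0.3727.
CD = 0.016 + 0.0279 × 0.3727² = 0.01987.
D = q·S·CD = 952.7 × 15.5 × 0.01987 = 293.5 N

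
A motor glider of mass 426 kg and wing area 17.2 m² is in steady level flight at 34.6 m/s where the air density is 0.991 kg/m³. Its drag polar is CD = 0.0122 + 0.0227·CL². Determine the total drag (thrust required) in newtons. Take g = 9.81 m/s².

D = 163 N

In steady level flight, lift balances weight: W = mg = 426 × 9.81 = 4179.1 N.
q = ½ρv² = ½ × 0.991 × 34.6² = 593.2 Pa.
CL = W/(q·S) = 4179.1 / (593.2 × 17.2) = 0.4096.
CD = 0.0122 + 0.0227 × 0.4096² = 0.01601.
D = q·S·CD = 593.2 × 17.2 × 0.01601 = 163.3 N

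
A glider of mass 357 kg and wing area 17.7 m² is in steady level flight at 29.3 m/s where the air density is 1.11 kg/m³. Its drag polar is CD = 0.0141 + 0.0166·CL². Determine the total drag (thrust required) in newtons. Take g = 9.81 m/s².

Level flight ⇒ L = W = m·g = 357 × 9.81 = 3502.2 N.
q = ½ρv² = ½ × 1.11 × 29.3² = 476.5 Pa.
CL = W/(q·S) = 3502.2 / (476.5 × 17.7) = 0.4153.
CD = 0.0141 + 0.0166 × 0.4153² = 0.01696.
D = q·S·CD = 476.5 × 17.7 × 0.01696 = 143.1 N

D = 143 N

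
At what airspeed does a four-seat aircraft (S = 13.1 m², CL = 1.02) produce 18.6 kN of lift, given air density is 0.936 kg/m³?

v = 54.5 m/s

L = ½ρv²S·CL ⇒ v = √(2L/(ρ·S·CL))
v = √(2 × 18600 / (0.936 × 13.1 × 1.02)) = √2974 = 54.5 m/s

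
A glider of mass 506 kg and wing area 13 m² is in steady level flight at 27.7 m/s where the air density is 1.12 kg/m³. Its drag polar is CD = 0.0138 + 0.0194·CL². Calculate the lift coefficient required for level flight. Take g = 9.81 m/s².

CL = 0.889

Weight W = mg = 506 × 9.81 = 4963.9 N; in level flight L = W.
Dynamic pressure q = 0.5 × 1.12 × 27.7² = 429.7 Pa.
CL = W/(q·S) = 4963.9 / (429.7 × 13) = 0.8886.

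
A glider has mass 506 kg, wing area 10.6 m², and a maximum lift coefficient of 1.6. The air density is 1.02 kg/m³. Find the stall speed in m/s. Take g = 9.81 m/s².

At stall, lift equals weight: L = W = m·g = 506 × 9.81 = 4964 N.
V_stall = √(2W/(ρ·S·CL,max)) = √(2 × 4964 / (1.02 × 10.6 × 1.6))
V_stall = √573.9 = 24 m/s

V_stall = 24 m/s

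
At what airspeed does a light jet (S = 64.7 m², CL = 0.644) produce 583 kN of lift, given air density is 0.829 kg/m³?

v = 184 m/s

L = ½ρv²S·CL ⇒ v = √(2L/(ρ·S·CL))
v = √(2 × 5.83×10^5 / (0.829 × 64.7 × 0.644)) = √33760 = 184 m/s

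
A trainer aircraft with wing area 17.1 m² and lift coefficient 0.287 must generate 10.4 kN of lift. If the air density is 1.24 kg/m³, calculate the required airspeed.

v = 58.5 m/s

L = ½ρv²S·CL ⇒ v = √(2L/(ρ·S·CL))
v = √(2 × 10400 / (1.24 × 17.1 × 0.287)) = √3418 = 58.5 m/s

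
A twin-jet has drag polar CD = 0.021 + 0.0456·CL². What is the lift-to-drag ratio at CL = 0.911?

CD = 0.021 + 0.0456 × 0.911² = 0.05884
L/D = CL/CD = 0.911 / 0.05884 = 15.5

L/D = 15.5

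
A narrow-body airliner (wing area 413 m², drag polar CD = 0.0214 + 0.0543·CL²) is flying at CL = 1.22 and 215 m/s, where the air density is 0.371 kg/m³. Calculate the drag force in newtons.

D = 3.62×10^5 N

CD = 0.0214 + 0.0543 × 1.22² = 0.1022
D = ½ρv²S·CD = ½ × 0.371 × 215² × 413 × 0.1022 = 3.62×10^5 N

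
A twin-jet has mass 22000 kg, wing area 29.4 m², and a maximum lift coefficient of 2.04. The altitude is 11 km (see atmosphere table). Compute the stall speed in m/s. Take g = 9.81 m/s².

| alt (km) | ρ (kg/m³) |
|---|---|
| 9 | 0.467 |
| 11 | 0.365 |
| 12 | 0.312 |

V_stall = 140 m/s

At 11 km, from the table: ρ = 0.365 kg/m³.
Weight W = mg = 22000 × 9.81 = 2.158×10^5 N.
From L = ½ρV²S·CL,max = W: V_stall = √(2W/(ρSCL,max)) = √(2·2.158×10^5/(0.365·29.4·2.04))
V_stall = √19720 = 140 m/s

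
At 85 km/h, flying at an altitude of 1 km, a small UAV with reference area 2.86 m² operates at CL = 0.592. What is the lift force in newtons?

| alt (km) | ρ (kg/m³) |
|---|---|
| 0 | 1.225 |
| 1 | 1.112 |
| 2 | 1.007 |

At 1 km, from the table: ρ = 1.112 kg/m³.
Convert speed: v = 85 km/h ÷ 3.6 = 23.61 m/s.
Dynamic pressure q = ½ρv² = ½ × 1.112 × 23.61² = 310 Pa.
L = q·S·CL = 310 × 2.86 × 0.592 = 525 N

L = 525 N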